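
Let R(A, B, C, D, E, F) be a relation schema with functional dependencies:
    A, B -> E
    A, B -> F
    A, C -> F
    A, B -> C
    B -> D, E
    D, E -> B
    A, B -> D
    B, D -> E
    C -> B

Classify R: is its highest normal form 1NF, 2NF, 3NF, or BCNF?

3NF

Candidate keys: {A, B}, {A, C}, {A, D, E}. Prime attributes: {A, B, C, D, E}.
For B -> D, E we have {B}⁺ = {B, D, E}; {B} is not a superkey, so BCNF fails.
Since {D, E} ⊆ prime attributes and every other non-superkey FD also has a prime right side, the schema is in 3NF.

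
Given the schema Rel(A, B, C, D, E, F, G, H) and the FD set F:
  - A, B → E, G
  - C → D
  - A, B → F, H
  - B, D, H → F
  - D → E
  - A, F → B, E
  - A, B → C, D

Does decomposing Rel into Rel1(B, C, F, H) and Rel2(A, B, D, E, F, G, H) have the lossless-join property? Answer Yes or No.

No

The shared attributes are {B, F, H} and {B, F, H}⁺ = {B, F, H}.
Rel1 ⊄ {B, F, H} and Rel2 ⊄ {B, F, H}, so the split is lossy.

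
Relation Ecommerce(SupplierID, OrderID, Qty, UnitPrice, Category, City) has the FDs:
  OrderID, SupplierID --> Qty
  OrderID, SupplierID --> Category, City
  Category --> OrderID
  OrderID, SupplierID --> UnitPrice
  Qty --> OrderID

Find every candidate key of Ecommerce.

Attributes never on any right-hand side: {SupplierID} — every candidate key must contain it.
{Category, SupplierID} is a candidate key since {Category, SupplierID}⁺ = {Category, City, OrderID, Qty, SupplierID, UnitPrice} covers every attribute.
{OrderID, SupplierID} is a candidate key since {OrderID, SupplierID}⁺ = {Category, City, OrderID, Qty, SupplierID, UnitPrice} covers every attribute.
{Qty, SupplierID} is a candidate key since {Qty, SupplierID}⁺ = {Category, City, OrderID, Qty, SupplierID, UnitPrice} covers every attribute.
No proper subset of any of these is a key, and no other minimal superkey exists.

{Category, SupplierID}, {OrderID, SupplierID}, {Qty, SupplierID}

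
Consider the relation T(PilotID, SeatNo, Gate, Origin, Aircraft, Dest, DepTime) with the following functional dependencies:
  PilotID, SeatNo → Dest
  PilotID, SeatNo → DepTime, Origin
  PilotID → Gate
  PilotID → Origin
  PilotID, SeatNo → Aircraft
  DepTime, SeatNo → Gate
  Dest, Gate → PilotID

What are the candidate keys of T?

{DepTime, Dest, SeatNo}, {Dest, Gate, SeatNo}, {PilotID, SeatNo}

No FD produces {SeatNo}, so it must be in every candidate key.
{PilotID, SeatNo} is a candidate key since {PilotID, SeatNo}⁺ = {Aircraft, DepTime, Dest, Gate, Origin, PilotID, SeatNo} covers every attribute.
{DepTime, Dest, SeatNo} is a candidate key since {DepTime, Dest, SeatNo}⁺ = {Aircraft, DepTime, Dest, Gate, Origin, PilotID, SeatNo} covers every attribute.
{Dest, Gate, SeatNo} is a candidate key since {Dest, Gate, SeatNo}⁺ = {Aircraft, DepTime, Dest, Gate, Origin, PilotID, SeatNo} covers every attribute.
No proper subset of any of these is a key, and no other minimal superkey exists.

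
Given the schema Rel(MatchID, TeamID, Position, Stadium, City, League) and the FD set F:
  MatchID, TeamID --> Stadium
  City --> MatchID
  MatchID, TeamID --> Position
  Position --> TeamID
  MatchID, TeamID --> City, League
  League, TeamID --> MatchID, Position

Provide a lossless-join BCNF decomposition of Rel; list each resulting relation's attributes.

Candidate keys of the original relation: {City, Position}, {City, TeamID}, {League, Position}, {League, TeamID}, {MatchID, Position}, {MatchID, TeamID}.
Within {City, League, MatchID, Position, Stadium, TeamID}: {City}⁺ ∩ {City, League, MatchID, Position, Stadium, TeamID} = {City, MatchID}, not the whole set, so City --> MatchID violates BCNF; decompose into {City, MatchID} and {City, League, Position, Stadium, TeamID}.
{City, MatchID} has no BCNF violation.
Within {City, League, Position, Stadium, TeamID}: {Position}⁺ ∩ {City, League, Position, Stadium, TeamID} = {Position, TeamID}, not the whole set, so Position --> TeamID violates BCNF; decompose into {Position, TeamID} and {City, League, Position, Stadium}.
{Position, TeamID} has no BCNF violation.
{City, League, Position, Stadium} has no BCNF violation.

{City, League, Position, Stadium}; {City, MatchID}; {Position, TeamID}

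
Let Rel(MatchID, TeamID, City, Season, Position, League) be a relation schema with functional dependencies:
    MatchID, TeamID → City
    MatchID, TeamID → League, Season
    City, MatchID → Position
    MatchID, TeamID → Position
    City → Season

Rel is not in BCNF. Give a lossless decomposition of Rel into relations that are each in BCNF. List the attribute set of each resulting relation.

Candidate key of the original relation: {MatchID, TeamID}.
Within {City, League, MatchID, Position, Season, TeamID}: {City, MatchID}⁺ ∩ {City, League, MatchID, Position, Season, TeamID} = {City, MatchID, Position, Season}, not the whole set, so City, MatchID → Position, Season violates BCNF; decompose into {City, MatchID, Position, Season} and {City, League, MatchID, TeamID}.
Within {City, MatchID, Position, Season}: {City}⁺ ∩ {City, MatchID, Position, Season} = {City, Season}, not the whole set, so City → Season violates BCNF; decompose into {City, Season} and {City, MatchID, Position}.
{City, Season}: every determinant is a superkey — BCNF.
{City, MatchID, Position}: every determinant is a superkey — BCNF.
{City, League, MatchID, TeamID}: every determinant is a superkey — BCNF.

{City, League, MatchID, TeamID}; {City, MatchID, Position}; {City, Season}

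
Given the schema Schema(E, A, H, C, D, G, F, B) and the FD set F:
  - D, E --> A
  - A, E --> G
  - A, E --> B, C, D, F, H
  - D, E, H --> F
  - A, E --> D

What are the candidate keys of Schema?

Attributes never on any right-hand side: {E} — every candidate key must contain it.
{A, E} is a candidate key since {A, E}⁺ = {A, B, C, D, E, F, G, H} covers every attribute.
{D, E} is a candidate key since {D, E}⁺ = {A, B, C, D, E, F, G, H} covers every attribute.
No proper subset of any of these is a key, and no other minimal superkey exists.

{A, E}, {D, E}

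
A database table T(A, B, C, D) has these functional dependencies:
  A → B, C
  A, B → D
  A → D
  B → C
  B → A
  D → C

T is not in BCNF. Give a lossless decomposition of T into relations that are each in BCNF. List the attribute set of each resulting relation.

{A, B, D}; {C, D}

Candidate keys of the original relation: {A}, {B}.
{A, B, C, D}: {D} determines {C, D} here but is not a superkey — split on D → C, giving {C, D} and {A, B, D}.
{C, D}: every determinant is a superkey — BCNF.
{A, B, D}: every determinant is a superkey — BCNF.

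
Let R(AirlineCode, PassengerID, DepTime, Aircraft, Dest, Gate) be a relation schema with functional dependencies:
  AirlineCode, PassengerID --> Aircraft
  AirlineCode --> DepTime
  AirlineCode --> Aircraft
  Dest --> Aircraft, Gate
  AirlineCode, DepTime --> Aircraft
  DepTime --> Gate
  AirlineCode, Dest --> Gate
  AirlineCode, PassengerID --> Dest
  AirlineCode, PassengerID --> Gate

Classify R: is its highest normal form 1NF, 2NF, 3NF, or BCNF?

Candidate key: {AirlineCode, PassengerID}. Prime attributes: {AirlineCode, PassengerID}.
AirlineCode --> DepTime: {AirlineCode}⁺ = {Aircraft, AirlineCode, DepTime, Gate}, which is not all of the attributes, so the left side is not a superkey — BCNF is violated.
AirlineCode --> DepTime has non-prime {DepTime} on the right and a non-superkey on the left, so 3NF fails.
Since {AirlineCode} ⊂ {AirlineCode, PassengerID} and {AirlineCode}⁺ ⊇ {Aircraft, DepTime, Gate} with {Aircraft, DepTime, Gate} non-prime, there is a partial dependency; 2NF fails.

1NF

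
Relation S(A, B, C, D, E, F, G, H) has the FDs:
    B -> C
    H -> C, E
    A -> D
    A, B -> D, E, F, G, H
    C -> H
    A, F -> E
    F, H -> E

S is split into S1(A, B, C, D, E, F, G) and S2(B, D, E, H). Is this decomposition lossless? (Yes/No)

Yes

S1 ∩ S2 = {B, D, E}; its closure under F is {B, C, D, E, H}.
Since S2 ⊆ {B, C, D, E, H}, the intersection is a superkey of S2; the decomposition is lossless.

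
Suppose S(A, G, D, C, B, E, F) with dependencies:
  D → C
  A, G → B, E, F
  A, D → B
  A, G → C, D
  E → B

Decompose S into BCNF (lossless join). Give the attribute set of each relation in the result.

Candidate key of the original relation: {A, G}.
In {A, B, C, D, E, F, G}, {D} is not a superkey ({D}⁺ restricted to this set is {C, D}), so split on D → C into {C, D} and {A, B, D, E, F, G}.
{C, D} has no BCNF violation.
In {A, B, D, E, F, G}, {A, D} is not a superkey ({A, D}⁺ restricted to this set is {A, B, D}), so split on A, D → B into {A, B, D} and {A, D, E, F, G}.
{A, B, D} has no BCNF violation.
{A, D, E, F, G} has no BCNF violation.

{A, B, D}; {A, D, E, F, G}; {C, D}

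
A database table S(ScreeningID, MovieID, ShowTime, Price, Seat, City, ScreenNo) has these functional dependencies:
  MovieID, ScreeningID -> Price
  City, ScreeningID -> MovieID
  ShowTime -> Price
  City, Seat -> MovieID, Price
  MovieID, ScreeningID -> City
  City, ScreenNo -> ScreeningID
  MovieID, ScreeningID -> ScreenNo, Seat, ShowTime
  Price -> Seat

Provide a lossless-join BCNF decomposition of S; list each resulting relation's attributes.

Candidate keys of the original relation: {City, ScreenNo}, {City, ScreeningID}, {MovieID, ScreeningID}.
{City, MovieID, Price, ScreenNo, ScreeningID, Seat, ShowTime}: {ShowTime} determines {Price, Seat, ShowTime} here but is not a superkey — split on ShowTime -> Price, Seat, giving {Price, Seat, ShowTime} and {City, MovieID, ScreenNo, ScreeningID, ShowTime}.
{Price, Seat, ShowTime}: {Price} determines {Price, Seat} here but is not a superkey — split on Price -> Seat, giving {Price, Seat} and {Price, ShowTime}.
{Price, Seat}: every determinant is a superkey — BCNF.
{Price, ShowTime}: every determinant is a superkey — BCNF.
{City, MovieID, ScreenNo, ScreeningID, ShowTime}: {City, ShowTime} determines {City, MovieID, ShowTime} here but is not a superkey — split on City, ShowTime -> MovieID, giving {City, MovieID, ShowTime} and {City, ScreenNo, ScreeningID, ShowTime}.
{City, MovieID, ShowTime}: every determinant is a superkey — BCNF.
{City, ScreenNo, ScreeningID, ShowTime}: every determinant is a superkey — BCNF.

{City, MovieID, ShowTime}; {City, ScreenNo, ScreeningID, ShowTime}; {Price, Seat}; {Price, ShowTime}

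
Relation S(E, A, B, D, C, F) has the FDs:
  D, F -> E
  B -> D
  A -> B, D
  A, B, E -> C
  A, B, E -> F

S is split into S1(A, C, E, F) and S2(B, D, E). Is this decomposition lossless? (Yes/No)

No

The shared attributes are {E} and {E}⁺ = {E}.
The closure covers neither S1 nor S2 entirely; the join is not lossless.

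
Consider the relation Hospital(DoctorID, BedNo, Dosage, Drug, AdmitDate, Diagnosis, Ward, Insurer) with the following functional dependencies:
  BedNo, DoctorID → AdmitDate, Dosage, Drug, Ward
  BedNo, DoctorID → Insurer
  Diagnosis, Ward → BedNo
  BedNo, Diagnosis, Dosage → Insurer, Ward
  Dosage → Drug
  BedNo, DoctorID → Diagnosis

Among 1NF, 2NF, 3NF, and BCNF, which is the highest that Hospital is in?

Candidate keys: {BedNo, DoctorID}, {Diagnosis, DoctorID, Ward}. Prime attributes: {BedNo, Diagnosis, DoctorID, Ward}.
Diagnosis, Ward → BedNo: {Diagnosis, Ward}⁺ = {BedNo, Diagnosis, Ward}, which is not all of the attributes, so the left side is not a superkey — BCNF is violated.
BedNo, Diagnosis, Dosage → Insurer, Ward determines the non-prime attribute {Insurer} from a non-superkey — 3NF is violated.
Checking every proper subset of each key, none determines a non-prime attribute — 2NF is satisfied.

2NF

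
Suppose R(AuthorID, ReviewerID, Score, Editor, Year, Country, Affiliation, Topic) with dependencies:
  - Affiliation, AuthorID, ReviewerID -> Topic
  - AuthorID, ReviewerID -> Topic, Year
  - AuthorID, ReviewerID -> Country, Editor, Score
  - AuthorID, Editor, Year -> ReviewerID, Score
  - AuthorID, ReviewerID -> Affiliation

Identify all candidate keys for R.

{AuthorID, Editor, Year}, {AuthorID, ReviewerID}

{AuthorID} never appears on the right of any FD, so every key must include it.
{AuthorID, ReviewerID}⁺ = {Affiliation, AuthorID, Country, Editor, ReviewerID, Score, Topic, Year}, which is every attribute, so {AuthorID, ReviewerID} is a candidate key.
{AuthorID, Editor, Year}⁺ = {Affiliation, AuthorID, Country, Editor, ReviewerID, Score, Topic, Year}, which is every attribute, so {AuthorID, Editor, Year} is a candidate key.
No proper subset of any of these is a key, and no other minimal superkey exists.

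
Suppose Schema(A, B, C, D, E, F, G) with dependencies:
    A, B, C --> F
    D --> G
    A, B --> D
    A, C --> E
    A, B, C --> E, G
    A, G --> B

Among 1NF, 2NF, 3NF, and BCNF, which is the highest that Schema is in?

Candidate keys: {A, B, C}, {A, C, D}, {A, C, G}. Prime attributes: {A, B, C, D, G}.
D --> G: {D}⁺ = {D, G}, which is not all of the attributes, so the left side is not a superkey — BCNF is violated.
Because {E} is non-prime and the left side of A, C --> E is not a superkey, the relation is not in 3NF.
{A, C} is a proper subset of the key {A, B, C}, and {A, C}⁺ contains the non-prime attribute {E} — a partial dependency, so 2NF is violated.

1NF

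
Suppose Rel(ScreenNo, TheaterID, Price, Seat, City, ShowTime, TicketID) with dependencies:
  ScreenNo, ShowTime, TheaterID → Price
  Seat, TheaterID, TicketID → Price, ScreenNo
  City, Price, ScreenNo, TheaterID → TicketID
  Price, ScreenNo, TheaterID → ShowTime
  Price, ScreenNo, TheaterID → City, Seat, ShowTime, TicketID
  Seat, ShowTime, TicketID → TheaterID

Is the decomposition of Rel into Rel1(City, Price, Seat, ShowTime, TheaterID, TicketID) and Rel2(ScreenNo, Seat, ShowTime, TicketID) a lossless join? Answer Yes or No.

Yes

Rel1 ∩ Rel2 = {Seat, ShowTime, TicketID}; its closure under F is {City, Price, ScreenNo, Seat, ShowTime, TheaterID, TicketID}.
Since Rel1 ⊆ {City, Price, ScreenNo, Seat, ShowTime, TheaterID, TicketID}, the intersection is a superkey of Rel1; the decomposition is lossless.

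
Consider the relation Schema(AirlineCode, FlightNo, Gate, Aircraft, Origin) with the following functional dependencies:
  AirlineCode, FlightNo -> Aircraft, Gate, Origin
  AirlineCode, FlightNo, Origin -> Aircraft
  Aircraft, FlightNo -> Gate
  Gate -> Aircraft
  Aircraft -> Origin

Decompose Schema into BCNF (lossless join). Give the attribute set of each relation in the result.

{Aircraft, AirlineCode, FlightNo}; {Aircraft, Gate}; {Aircraft, Origin}; {FlightNo, Gate}

Candidate key of the original relation: {AirlineCode, FlightNo}.
{Aircraft, AirlineCode, FlightNo, Gate, Origin}: {Aircraft, FlightNo} determines {Aircraft, FlightNo, Gate, Origin} here but is not a superkey — split on Aircraft, FlightNo -> Gate, Origin, giving {Aircraft, FlightNo, Gate, Origin} and {Aircraft, AirlineCode, FlightNo}.
{Aircraft, FlightNo, Gate, Origin}: {Gate} determines {Aircraft, Gate, Origin} here but is not a superkey — split on Gate -> Aircraft, Origin, giving {Aircraft, Gate, Origin} and {FlightNo, Gate}.
{Aircraft, Gate, Origin}: {Aircraft} determines {Aircraft, Origin} here but is not a superkey — split on Aircraft -> Origin, giving {Aircraft, Origin} and {Aircraft, Gate}.
{Aircraft, Origin} has no BCNF violation.
{Aircraft, Gate} has no BCNF violation.
{FlightNo, Gate} has no BCNF violation.
{Aircraft, AirlineCode, FlightNo} has no BCNF violation.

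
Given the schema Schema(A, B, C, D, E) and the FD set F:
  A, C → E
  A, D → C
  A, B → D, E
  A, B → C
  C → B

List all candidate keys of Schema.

{A} never appears on the right of any FD, so every key must include it.
{A, B}⁺ = {A, B, C, D, E} — all of the relation — so {A, B} is a candidate key.
{A, C}⁺ = {A, B, C, D, E} — all of the relation — so {A, C} is a candidate key.
{A, D}⁺ = {A, B, C, D, E} — all of the relation — so {A, D} is a candidate key.
No proper subset of any of these is a key, and no other minimal superkey exists.

{A, B}, {A, C}, {A, D}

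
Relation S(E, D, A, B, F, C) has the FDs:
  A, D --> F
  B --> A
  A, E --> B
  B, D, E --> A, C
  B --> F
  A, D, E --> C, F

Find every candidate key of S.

No FD produces {D, E}, so they must be in every candidate key.
Closure of {A, D, E} is {A, B, C, D, E, F}, the whole schema; {A, D, E} is a candidate key.
Closure of {B, D, E} is {A, B, C, D, E, F}, the whole schema; {B, D, E} is a candidate key.
Any other superkey properly contains one of these, so there are no further candidate keys.

{A, D, E}, {B, D, E}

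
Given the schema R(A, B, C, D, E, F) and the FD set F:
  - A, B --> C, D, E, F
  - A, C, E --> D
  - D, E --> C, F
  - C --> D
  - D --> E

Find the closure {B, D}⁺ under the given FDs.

{B, C, D, E, F}

Start with {B, D}.
D --> E applies; add {E} → now {B, D, E}.
D, E --> C, F applies; add {C, F} → now {B, C, D, E, F}.
No further FD applies.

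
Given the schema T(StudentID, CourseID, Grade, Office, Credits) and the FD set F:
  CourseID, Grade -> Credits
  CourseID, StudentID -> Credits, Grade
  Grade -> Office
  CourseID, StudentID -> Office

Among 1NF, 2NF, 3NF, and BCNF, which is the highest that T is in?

2NF

Candidate key: {CourseID, StudentID}. Prime attributes: {CourseID, StudentID}.
CourseID, Grade -> Credits: {CourseID, Grade}⁺ = {CourseID, Credits, Grade, Office}, which is not all of the attributes, so the left side is not a superkey — BCNF is violated.
CourseID, Grade -> Credits determines the non-prime attribute {Credits} from a non-superkey — 3NF is violated.
Checking every proper subset of each key, none determines a non-prime attribute — 2NF is satisfied.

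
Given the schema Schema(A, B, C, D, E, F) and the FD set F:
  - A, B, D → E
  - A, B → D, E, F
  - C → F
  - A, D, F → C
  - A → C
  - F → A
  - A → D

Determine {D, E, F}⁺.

{A, C, D, E, F}

Start with {D, E, F}.
F → A applies; add {A} → now {A, D, E, F}.
A, D, F → C applies; add {C} → now {A, C, D, E, F}.
No further FD applies.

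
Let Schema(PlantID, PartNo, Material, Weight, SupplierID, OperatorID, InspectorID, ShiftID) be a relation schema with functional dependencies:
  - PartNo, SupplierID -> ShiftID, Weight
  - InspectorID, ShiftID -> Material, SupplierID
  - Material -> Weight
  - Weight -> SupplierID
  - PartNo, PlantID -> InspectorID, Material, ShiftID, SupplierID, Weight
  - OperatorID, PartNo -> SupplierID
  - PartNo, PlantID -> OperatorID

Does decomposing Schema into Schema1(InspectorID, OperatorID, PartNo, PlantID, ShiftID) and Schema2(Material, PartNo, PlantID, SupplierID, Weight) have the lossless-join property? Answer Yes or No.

Yes

Common attributes: {PartNo, PlantID}; their closure is {InspectorID, Material, OperatorID, PartNo, PlantID, ShiftID, SupplierID, Weight}.
Since Schema1 ⊆ {InspectorID, Material, OperatorID, PartNo, PlantID, ShiftID, SupplierID, Weight}, the intersection is a superkey of Schema1; the decomposition is lossless.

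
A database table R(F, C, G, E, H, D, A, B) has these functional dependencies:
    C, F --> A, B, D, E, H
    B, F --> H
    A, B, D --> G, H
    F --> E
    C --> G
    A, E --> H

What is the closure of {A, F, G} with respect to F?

{A, E, F, G, H}

Start with {A, F, G}.
F --> E applies; add {E} → now {A, E, F, G}.
A, E --> H applies; add {H} → now {A, E, F, G, H}.
No further FD applies.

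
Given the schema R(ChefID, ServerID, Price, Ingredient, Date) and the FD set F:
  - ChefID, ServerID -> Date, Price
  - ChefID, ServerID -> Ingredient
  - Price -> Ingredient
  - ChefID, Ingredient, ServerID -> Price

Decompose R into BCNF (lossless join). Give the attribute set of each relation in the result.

{ChefID, Date, Price, ServerID}; {Ingredient, Price}

Candidate key of the original relation: {ChefID, ServerID}.
{ChefID, Date, Ingredient, Price, ServerID}: {Price} determines {Ingredient, Price} here but is not a superkey — split on Price -> Ingredient, giving {Ingredient, Price} and {ChefID, Date, Price, ServerID}.
{Ingredient, Price} is in BCNF.
{ChefID, Date, Price, ServerID} is in BCNF.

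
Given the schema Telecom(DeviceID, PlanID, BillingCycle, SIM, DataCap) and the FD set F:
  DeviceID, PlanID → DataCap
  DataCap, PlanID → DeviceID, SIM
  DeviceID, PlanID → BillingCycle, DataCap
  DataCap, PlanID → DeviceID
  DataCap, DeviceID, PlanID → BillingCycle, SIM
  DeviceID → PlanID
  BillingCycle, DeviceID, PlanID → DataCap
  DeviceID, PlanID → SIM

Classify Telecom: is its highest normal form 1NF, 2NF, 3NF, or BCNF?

Candidate keys: {DataCap, PlanID}, {DeviceID}. Prime attributes: {DataCap, DeviceID, PlanID}.
Every FD has a superkey on the left, so the relation is in BCNF.

BCNF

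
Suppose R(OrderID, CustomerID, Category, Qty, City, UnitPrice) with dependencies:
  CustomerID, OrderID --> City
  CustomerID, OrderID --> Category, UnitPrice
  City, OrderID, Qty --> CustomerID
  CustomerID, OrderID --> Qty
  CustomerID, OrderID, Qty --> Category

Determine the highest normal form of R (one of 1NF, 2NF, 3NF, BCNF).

BCNF

Candidate keys: {City, OrderID, Qty}, {CustomerID, OrderID}. Prime attributes: {City, CustomerID, OrderID, Qty}.
The left-hand side of every FD is a superkey, so BCNF is satisfied.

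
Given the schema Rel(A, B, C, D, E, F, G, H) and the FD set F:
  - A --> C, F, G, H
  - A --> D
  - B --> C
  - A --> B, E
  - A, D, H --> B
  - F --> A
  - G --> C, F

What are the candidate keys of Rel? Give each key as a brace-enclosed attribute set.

{A}, {F}, {G}

{A} is a candidate key since {A}⁺ = {A, B, C, D, E, F, G, H} covers every attribute.
{F} is a candidate key since {F}⁺ = {A, B, C, D, E, F, G, H} covers every attribute.
{G} is a candidate key since {G}⁺ = {A, B, C, D, E, F, G, H} covers every attribute.
Any other superkey properly contains one of these, so there are no further candidate keys.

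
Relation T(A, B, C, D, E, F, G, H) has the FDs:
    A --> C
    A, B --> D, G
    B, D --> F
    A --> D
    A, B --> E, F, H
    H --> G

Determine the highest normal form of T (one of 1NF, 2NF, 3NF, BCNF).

Candidate key: {A, B}. Prime attributes: {A, B}.
A --> C breaks BCNF: {A}⁺ = {A, C, D}, so {A} is not a superkey.
A --> C has non-prime {C} on the right and a non-superkey on the left, so 3NF fails.
Since {A} ⊂ {A, B} and {A}⁺ ⊇ {C, D} with {C, D} non-prime, there is a partial dependency; 2NF fails.

1NF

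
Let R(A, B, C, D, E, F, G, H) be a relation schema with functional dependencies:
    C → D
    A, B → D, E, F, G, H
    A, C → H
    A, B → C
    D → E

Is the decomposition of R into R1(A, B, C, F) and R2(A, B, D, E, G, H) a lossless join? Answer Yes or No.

Common attributes: {A, B}; their closure is {A, B, C, D, E, F, G, H}.
R1 is contained in that closure, so R1 ∩ R2 → R1 holds and the join is lossless.

Yes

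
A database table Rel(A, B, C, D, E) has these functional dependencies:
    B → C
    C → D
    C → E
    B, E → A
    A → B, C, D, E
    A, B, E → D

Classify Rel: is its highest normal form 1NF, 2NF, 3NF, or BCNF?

2NF

Candidate keys: {A}, {B}. Prime attributes: {A, B}.
C → D breaks BCNF: {C}⁺ = {C, D, E}, so {C} is not a superkey.
C → D determines the non-prime attribute {D} from a non-superkey — 3NF is violated.
With only single-attribute keys there can be no partial dependency, so 2NF holds.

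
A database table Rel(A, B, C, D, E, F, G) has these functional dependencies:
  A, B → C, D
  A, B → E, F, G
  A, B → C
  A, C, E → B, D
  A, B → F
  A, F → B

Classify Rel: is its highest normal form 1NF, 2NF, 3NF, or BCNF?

Candidate keys: {A, B}, {A, C, E}, {A, F}. Prime attributes: {A, B, C, E, F}.
Every FD has a superkey on the left, so the relation is in BCNF.

BCNF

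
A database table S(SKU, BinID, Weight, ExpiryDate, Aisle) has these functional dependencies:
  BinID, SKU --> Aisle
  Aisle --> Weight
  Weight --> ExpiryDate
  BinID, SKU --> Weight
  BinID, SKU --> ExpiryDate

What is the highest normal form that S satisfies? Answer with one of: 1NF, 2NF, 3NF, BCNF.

Candidate key: {BinID, SKU}. Prime attributes: {BinID, SKU}.
Aisle --> Weight breaks BCNF: {Aisle}⁺ = {Aisle, ExpiryDate, Weight}, so {Aisle} is not a superkey.
Aisle --> Weight determines the non-prime attribute {Weight} from a non-superkey — 3NF is violated.
No proper subset of a key has a non-prime attribute in its closure, so there is no partial dependency; 2NF holds.

2NF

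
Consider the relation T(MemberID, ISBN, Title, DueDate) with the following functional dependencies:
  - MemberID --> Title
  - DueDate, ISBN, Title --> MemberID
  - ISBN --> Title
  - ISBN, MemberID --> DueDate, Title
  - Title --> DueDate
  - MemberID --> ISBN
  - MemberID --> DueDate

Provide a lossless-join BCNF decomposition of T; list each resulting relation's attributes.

{DueDate, Title}; {ISBN, MemberID, Title}

Candidate keys of the original relation: {ISBN}, {MemberID}.
{DueDate, ISBN, MemberID, Title}: {Title} determines {DueDate, Title} here but is not a superkey — split on Title --> DueDate, giving {DueDate, Title} and {ISBN, MemberID, Title}.
{DueDate, Title} is in BCNF.
{ISBN, MemberID, Title} is in BCNF.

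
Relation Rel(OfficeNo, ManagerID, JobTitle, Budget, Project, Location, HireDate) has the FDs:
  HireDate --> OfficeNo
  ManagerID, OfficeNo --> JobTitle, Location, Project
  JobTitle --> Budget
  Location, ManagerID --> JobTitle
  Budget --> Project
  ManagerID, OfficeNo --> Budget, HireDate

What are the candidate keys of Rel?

{ManagerID} never appears on the right of any FD, so every key must include it.
Closure of {HireDate, ManagerID} is {Budget, HireDate, JobTitle, Location, ManagerID, OfficeNo, Project}, the whole schema; {HireDate, ManagerID} is a candidate key.
Closure of {ManagerID, OfficeNo} is {Budget, HireDate, JobTitle, Location, ManagerID, OfficeNo, Project}, the whole schema; {ManagerID, OfficeNo} is a candidate key.
Any other superkey properly contains one of these, so there are no further candidate keys.

{HireDate, ManagerID}, {ManagerID, OfficeNo}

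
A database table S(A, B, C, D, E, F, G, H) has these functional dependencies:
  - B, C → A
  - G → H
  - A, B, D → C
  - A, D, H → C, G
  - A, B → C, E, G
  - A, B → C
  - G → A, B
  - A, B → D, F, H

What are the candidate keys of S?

{A, B}, {A, D, H}, {B, C}, {G}

Closure of {G} is {A, B, C, D, E, F, G, H}, the whole schema; {G} is a candidate key.
Closure of {A, B} is {A, B, C, D, E, F, G, H}, the whole schema; {A, B} is a candidate key.
Closure of {B, C} is {A, B, C, D, E, F, G, H}, the whole schema; {B, C} is a candidate key.
Closure of {A, D, H} is {A, B, C, D, E, F, G, H}, the whole schema; {A, D, H} is a candidate key.
These are minimal and exhaustive — every other superkey contains one of them.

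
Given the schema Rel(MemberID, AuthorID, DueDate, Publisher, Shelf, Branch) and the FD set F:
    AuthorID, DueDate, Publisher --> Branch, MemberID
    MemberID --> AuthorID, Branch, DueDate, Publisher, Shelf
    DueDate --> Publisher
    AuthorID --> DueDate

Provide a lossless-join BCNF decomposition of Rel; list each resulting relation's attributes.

Candidate keys of the original relation: {AuthorID}, {MemberID}.
{AuthorID, Branch, DueDate, MemberID, Publisher, Shelf}: {DueDate} determines {DueDate, Publisher} here but is not a superkey — split on DueDate --> Publisher, giving {DueDate, Publisher} and {AuthorID, Branch, DueDate, MemberID, Shelf}.
{DueDate, Publisher} has no BCNF violation.
{AuthorID, Branch, DueDate, MemberID, Shelf} has no BCNF violation.

{AuthorID, Branch, DueDate, MemberID, Shelf}; {DueDate, Publisher}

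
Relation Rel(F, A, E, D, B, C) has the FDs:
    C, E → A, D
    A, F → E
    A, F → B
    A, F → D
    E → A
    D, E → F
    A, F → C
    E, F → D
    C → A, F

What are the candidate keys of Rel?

{A, F}, {C}, {D, E}, {E, F}

Closure of {C} is {A, B, C, D, E, F}, the whole schema; {C} is a candidate key.
Closure of {A, F} is {A, B, C, D, E, F}, the whole schema; {A, F} is a candidate key.
Closure of {D, E} is {A, B, C, D, E, F}, the whole schema; {D, E} is a candidate key.
Closure of {E, F} is {A, B, C, D, E, F}, the whole schema; {E, F} is a candidate key.
No proper subset of any of these is a key, and no other minimal superkey exists.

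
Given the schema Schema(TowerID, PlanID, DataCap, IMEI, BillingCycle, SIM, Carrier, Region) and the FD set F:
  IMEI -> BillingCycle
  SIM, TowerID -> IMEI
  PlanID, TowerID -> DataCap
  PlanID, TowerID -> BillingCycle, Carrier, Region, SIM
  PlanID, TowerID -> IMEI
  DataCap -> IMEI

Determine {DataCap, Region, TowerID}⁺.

{BillingCycle, DataCap, IMEI, Region, TowerID}

Start with {DataCap, Region, TowerID}.
DataCap -> IMEI applies; add {IMEI} → now {DataCap, IMEI, Region, TowerID}.
IMEI -> BillingCycle applies; add {BillingCycle} → now {BillingCycle, DataCap, IMEI, Region, TowerID}.
No further FD applies.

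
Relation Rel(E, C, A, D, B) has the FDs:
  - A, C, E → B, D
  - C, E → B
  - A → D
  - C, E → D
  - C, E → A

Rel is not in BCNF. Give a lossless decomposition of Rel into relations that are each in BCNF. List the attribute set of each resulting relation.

{A, B, C, E}; {A, D}

Candidate key of the original relation: {C, E}.
Within {A, B, C, D, E}: {A}⁺ ∩ {A, B, C, D, E} = {A, D}, not the whole set, so A → D violates BCNF; decompose into {A, D} and {A, B, C, E}.
{A, D} is in BCNF.
{A, B, C, E} is in BCNF.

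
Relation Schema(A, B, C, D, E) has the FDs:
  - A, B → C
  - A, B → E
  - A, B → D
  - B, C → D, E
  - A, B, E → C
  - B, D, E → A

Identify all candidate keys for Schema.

{A, B}, {B, C}, {B, D, E}

{B} never appears on the right of any FD, so every key must include it.
{A, B} is a candidate key since {A, B}⁺ = {A, B, C, D, E} covers every attribute.
{B, C} is a candidate key since {B, C}⁺ = {A, B, C, D, E} covers every attribute.
{B, D, E} is a candidate key since {B, D, E}⁺ = {A, B, C, D, E} covers every attribute.
These are minimal and exhaustive — every other superkey contains one of them.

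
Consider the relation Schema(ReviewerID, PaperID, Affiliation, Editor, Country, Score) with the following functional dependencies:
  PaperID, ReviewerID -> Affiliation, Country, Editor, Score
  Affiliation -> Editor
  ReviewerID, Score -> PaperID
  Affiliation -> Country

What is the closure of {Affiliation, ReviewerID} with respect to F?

Start with {Affiliation, ReviewerID}.
Affiliation -> Editor applies; add {Editor} → now {Affiliation, Editor, ReviewerID}.
Affiliation -> Country applies; add {Country} → now {Affiliation, Country, Editor, ReviewerID}.
No further FD applies.

{Affiliation, Country, Editor, ReviewerID}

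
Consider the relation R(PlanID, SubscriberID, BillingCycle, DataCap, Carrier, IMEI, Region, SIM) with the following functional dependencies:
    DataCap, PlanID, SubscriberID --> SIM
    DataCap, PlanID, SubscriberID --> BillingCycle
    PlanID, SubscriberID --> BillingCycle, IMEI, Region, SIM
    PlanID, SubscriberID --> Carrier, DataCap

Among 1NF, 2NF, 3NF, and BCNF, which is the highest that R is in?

BCNF

Candidate key: {PlanID, SubscriberID}. Prime attributes: {PlanID, SubscriberID}.
Each dependency's left side is a superkey — BCNF holds.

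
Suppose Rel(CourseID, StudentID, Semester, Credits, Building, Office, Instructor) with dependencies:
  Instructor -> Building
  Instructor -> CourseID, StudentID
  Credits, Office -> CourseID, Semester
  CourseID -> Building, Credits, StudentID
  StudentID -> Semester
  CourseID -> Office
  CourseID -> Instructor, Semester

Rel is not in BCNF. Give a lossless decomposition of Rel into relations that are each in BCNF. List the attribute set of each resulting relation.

Candidate keys of the original relation: {CourseID}, {Credits, Office}, {Instructor}.
{Building, CourseID, Credits, Instructor, Office, Semester, StudentID}: {StudentID} determines {Semester, StudentID} here but is not a superkey — split on StudentID -> Semester, giving {Semester, StudentID} and {Building, CourseID, Credits, Instructor, Office, StudentID}.
{Semester, StudentID} is in BCNF.
{Building, CourseID, Credits, Instructor, Office, StudentID} is in BCNF.

{Building, CourseID, Credits, Instructor, Office, StudentID}; {Semester, StudentID}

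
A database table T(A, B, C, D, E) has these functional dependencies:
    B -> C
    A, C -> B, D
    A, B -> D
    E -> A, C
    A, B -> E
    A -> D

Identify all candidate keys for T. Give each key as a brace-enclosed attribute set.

Closure of {E} is {A, B, C, D, E}, the whole schema; {E} is a candidate key.
Closure of {A, B} is {A, B, C, D, E}, the whole schema; {A, B} is a candidate key.
Closure of {A, C} is {A, B, C, D, E}, the whole schema; {A, C} is a candidate key.
No proper subset of any of these is a key, and no other minimal superkey exists.

{A, B}, {A, C}, {E}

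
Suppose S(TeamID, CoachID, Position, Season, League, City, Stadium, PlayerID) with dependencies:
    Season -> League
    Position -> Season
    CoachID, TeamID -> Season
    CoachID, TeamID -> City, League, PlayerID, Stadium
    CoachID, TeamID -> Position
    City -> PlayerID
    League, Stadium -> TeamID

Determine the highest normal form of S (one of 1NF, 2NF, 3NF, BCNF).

Candidate keys: {CoachID, League, Stadium}, {CoachID, Position, Stadium}, {CoachID, Season, Stadium}, {CoachID, TeamID}. Prime attributes: {CoachID, League, Position, Season, Stadium, TeamID}.
Season -> League breaks BCNF: {Season}⁺ = {League, Season}, so {Season} is not a superkey.
Because {PlayerID} is non-prime and the left side of City -> PlayerID is not a superkey, the relation is not in 3NF.
Checking every proper subset of each key, none determines a non-prime attribute — 2NF is satisfied.

2NF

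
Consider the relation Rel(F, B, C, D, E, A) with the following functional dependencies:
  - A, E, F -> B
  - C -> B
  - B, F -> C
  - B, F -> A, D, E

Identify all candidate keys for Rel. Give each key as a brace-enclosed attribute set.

{A, E, F}, {B, F}, {C, F}

Attributes never on any right-hand side: {F} — every candidate key must contain it.
{B, F}⁺ = {A, B, C, D, E, F} — all of the relation — so {B, F} is a candidate key.
{C, F}⁺ = {A, B, C, D, E, F} — all of the relation — so {C, F} is a candidate key.
{A, E, F}⁺ = {A, B, C, D, E, F} — all of the relation — so {A, E, F} is a candidate key.
Any other superkey properly contains one of these, so there are no further candidate keys.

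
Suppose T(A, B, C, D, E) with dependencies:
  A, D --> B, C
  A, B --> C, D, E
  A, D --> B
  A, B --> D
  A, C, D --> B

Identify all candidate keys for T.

{A} never appears on the right of any FD, so every key must include it.
{A, B}⁺ = {A, B, C, D, E}, which is every attribute, so {A, B} is a candidate key.
{A, D}⁺ = {A, B, C, D, E}, which is every attribute, so {A, D} is a candidate key.
These are minimal and exhaustive — every other superkey contains one of them.

{A, B}, {A, D}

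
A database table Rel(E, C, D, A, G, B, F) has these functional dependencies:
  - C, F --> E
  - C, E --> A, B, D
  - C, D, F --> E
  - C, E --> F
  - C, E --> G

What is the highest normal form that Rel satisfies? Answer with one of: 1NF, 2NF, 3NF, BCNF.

Candidate keys: {C, E}, {C, F}. Prime attributes: {C, E, F}.
The left-hand side of every FD is a superkey, so BCNF is satisfied.

BCNF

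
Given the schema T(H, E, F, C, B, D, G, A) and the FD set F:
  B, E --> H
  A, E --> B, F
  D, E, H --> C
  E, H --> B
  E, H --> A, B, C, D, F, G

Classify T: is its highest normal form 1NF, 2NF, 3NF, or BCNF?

Candidate keys: {A, E}, {B, E}, {E, H}. Prime attributes: {A, B, E, H}.
The left-hand side of every FD is a superkey, so BCNF is satisfied.

BCNF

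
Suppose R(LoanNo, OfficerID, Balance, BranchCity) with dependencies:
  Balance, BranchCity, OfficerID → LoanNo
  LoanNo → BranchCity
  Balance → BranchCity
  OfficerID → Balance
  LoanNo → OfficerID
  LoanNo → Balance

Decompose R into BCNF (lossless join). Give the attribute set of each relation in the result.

{Balance, BranchCity}; {Balance, LoanNo, OfficerID}

Candidate keys of the original relation: {LoanNo}, {OfficerID}.
{Balance, BranchCity, LoanNo, OfficerID}: {Balance} determines {Balance, BranchCity} here but is not a superkey — split on Balance → BranchCity, giving {Balance, BranchCity} and {Balance, LoanNo, OfficerID}.
{Balance, BranchCity} has no BCNF violation.
{Balance, LoanNo, OfficerID} has no BCNF violation.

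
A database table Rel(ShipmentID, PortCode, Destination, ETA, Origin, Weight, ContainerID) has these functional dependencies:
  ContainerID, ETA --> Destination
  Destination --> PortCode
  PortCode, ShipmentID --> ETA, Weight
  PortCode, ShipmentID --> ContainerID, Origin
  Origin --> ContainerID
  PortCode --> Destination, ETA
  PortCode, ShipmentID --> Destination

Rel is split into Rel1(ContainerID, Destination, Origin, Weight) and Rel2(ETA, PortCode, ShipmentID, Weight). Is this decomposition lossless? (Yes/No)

No

The shared attributes are {Weight} and {Weight}⁺ = {Weight}.
Neither Rel1 nor Rel2 is contained in that closure, so the decomposition is lossy.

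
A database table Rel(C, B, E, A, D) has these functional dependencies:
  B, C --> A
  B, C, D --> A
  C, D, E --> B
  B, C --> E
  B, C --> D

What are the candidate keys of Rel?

{B, C}, {C, D, E}

{C} never appears on the right of any FD, so every key must include it.
{B, C}⁺ = {A, B, C, D, E} — all of the relation — so {B, C} is a candidate key.
{C, D, E}⁺ = {A, B, C, D, E} — all of the relation — so {C, D, E} is a candidate key.
No proper subset of any of these is a key, and no other minimal superkey exists.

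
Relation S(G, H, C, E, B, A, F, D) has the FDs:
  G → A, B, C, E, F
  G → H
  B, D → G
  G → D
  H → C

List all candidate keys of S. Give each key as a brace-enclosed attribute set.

{B, D}, {G}

{G} is a candidate key since {G}⁺ = {A, B, C, D, E, F, G, H} covers every attribute.
{B, D} is a candidate key since {B, D}⁺ = {A, B, C, D, E, F, G, H} covers every attribute.
No proper subset of any of these is a key, and no other minimal superkey exists.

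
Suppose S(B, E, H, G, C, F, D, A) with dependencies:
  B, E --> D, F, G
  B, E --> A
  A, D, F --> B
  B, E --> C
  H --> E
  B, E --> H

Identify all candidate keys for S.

{A, D, E, F}, {A, D, F, H}, {B, E}, {B, H}

{B, E}⁺ = {A, B, C, D, E, F, G, H}, which is every attribute, so {B, E} is a candidate key.
{B, H}⁺ = {A, B, C, D, E, F, G, H}, which is every attribute, so {B, H} is a candidate key.
{A, D, E, F}⁺ = {A, B, C, D, E, F, G, H}, which is every attribute, so {A, D, E, F} is a candidate key.
{A, D, F, H}⁺ = {A, B, C, D, E, F, G, H}, which is every attribute, so {A, D, F, H} is a candidate key.
These are minimal and exhaustive — every other superkey contains one of them.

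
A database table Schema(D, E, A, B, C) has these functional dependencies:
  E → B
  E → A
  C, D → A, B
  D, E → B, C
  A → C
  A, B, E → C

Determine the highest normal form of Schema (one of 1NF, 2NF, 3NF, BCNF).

1NF

Candidate key: {D, E}. Prime attributes: {D, E}.
E → B breaks BCNF: {E}⁺ = {A, B, C, E}, so {E} is not a superkey.
E → B determines the non-prime attribute {B} from a non-superkey — 3NF is violated.
The proper key subset {E} of {D, E} determines non-prime {A, B, C}, so the relation is not even in 2NF.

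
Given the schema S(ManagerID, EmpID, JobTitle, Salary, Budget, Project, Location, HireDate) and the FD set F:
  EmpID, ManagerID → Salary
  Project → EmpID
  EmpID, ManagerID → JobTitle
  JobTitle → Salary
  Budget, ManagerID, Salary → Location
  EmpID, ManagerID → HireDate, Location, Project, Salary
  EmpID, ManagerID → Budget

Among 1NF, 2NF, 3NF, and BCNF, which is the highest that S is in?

Candidate keys: {EmpID, ManagerID}, {ManagerID, Project}. Prime attributes: {EmpID, ManagerID, Project}.
Project → EmpID breaks BCNF: {Project}⁺ = {EmpID, Project}, so {Project} is not a superkey.
JobTitle → Salary has non-prime {Salary} on the right and a non-superkey on the left, so 3NF fails.
No proper subset of a key has a non-prime attribute in its closure, so there is no partial dependency; 2NF holds.

2NF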